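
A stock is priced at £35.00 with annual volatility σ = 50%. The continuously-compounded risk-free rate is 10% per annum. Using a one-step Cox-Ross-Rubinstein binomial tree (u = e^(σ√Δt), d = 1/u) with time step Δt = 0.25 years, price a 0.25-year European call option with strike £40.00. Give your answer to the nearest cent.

£2.35

CRR parameters: u = e^(σ√Δt) = e^(0.5·√0.25) = 1.2840, d = 1/u = 0.7788
Per-period rate: rΔt = 0.1·0.25 = 0.025, so R = e^0.025 = 1.0253
Risk-neutral probability p = (e^0.025 − 0.7788)/(1.2840 − 0.7788) = 0.2465/0.5052 = 0.4879
Terminal stock prices: S_u = 44.94, S_d = 27.26
Terminal payoffs (S − K): max(4.941, 0) = 4.941, max(-12.74, 0) = 0
Node 0 (S = 35): V_0 = e^(−0.025)·[0.4879·4.9409 + 0.5121·0.0000] = 2.3513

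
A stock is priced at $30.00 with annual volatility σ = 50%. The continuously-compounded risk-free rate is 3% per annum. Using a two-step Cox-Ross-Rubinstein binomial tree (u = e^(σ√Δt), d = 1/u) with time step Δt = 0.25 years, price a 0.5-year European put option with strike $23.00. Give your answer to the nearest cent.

$1.42

CRR parameters: u = e^(σ√Δt) = e^(0.5·√0.25) = 1.2840, d = 1/u = 0.7788
Per-period rate: rΔt = 0.03·0.25 = 0.0075, so R = e^0.0075 = 1.0075
Risk-neutral probability p = (e^0.0075 − 0.7788)/(1.2840 − 0.7788) = 0.2287/0.5052 = 0.4527
Terminal stock prices: S_uu = 49.46, S_ud = 30, S_dd = 18.2
Terminal payoffs (K − S): max(-26.46, 0) = 0, max(-7, 0) = 0, max(4.804, 0) = 4.804
Node u (S = 38.52): V_u = e^(−0.0075)·[0.4527·0.0000 + 0.5473·0.0000] = 0.0000
Node d (S = 23.36): V_d = e^(−0.0075)·[0.4527·0.0000 + 0.5473·4.8041] = 2.6095
Node 0 (S = 30): V_0 = e^(−0.0075)·[0.4527·0.0000 + 0.5473·2.6095] = 1.4175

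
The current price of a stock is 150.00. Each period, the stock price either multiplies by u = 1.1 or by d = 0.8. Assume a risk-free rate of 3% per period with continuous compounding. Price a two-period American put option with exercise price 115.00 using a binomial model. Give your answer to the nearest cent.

Risk-neutral probability p = (e^0.03 − 0.8)/(1.1 − 0.8) = 0.2305/0.3000 = 0.7682
Terminal stock prices: S_uu = 181.5, S_ud = 132, S_dd = 96
Terminal payoffs (K − S): max(-66.5, 0) = 0, max(-17, 0) = 0, max(19, 0) = 19
Node u (S = 165): continuation = e^(−0.03)·[0.7682·0.0000 + 0.2318·0.0000] = 0.0000; exercise value = 0.0000 ≤ continuation, so V_u = 0.0000
Node d (S = 120): continuation = e^(−0.03)·[0.7682·0.0000 + 0.2318·19.0000] = 4.2744; exercise value = 0.0000 ≤ continuation, so V_d = 4.2744
Node 0 (S = 150): continuation = e^(−0.03)·[0.7682·0.0000 + 0.2318·4.2744] = 0.9616; exercise value = 0.0000 ≤ continuation, so V_0 = 0.9616

0.96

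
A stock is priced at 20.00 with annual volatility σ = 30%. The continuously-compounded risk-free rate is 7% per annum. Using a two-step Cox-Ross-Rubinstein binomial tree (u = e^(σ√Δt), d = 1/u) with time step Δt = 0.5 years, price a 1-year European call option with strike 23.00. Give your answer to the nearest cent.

CRR parameters: u = e^(σ√Δt) = e^(0.3·√0.5) = 1.2363, d = 1/u = 0.8089
Per-period rate: rΔt = 0.07·0.5 = 0.035, so R = e^0.035 = 1.0356
Risk-neutral probability p = (e^0.035 − 0.8089)/(1.2363 − 0.8089) = 0.2268/0.4275 = 0.5305
Terminal stock prices: S_uu = 30.57, S_ud = 20, S_dd = 13.09
Terminal payoffs (S − K): max(7.569, 0) = 7.569, max(-3, 0) = 0, max(-9.915, 0) = 0
Node u (S = 24.73): V_u = e^(−0.035)·[0.5305·7.5693 + 0.4695·0.0000] = 3.8774
Node d (S = 16.18): V_d = e^(−0.035)·[0.5305·0.0000 + 0.4695·0.0000] = 0.0000
Node 0 (S = 20): V_0 = e^(−0.035)·[0.5305·3.8774 + 0.4695·0.0000] = 1.9862

1.99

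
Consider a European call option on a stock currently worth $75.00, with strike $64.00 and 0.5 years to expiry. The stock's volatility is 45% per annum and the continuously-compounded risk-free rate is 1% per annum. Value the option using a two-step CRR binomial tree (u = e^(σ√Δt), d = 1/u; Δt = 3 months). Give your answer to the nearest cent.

$16.20

CRR parameters: u = e^(σ√Δt) = e^(0.45·√0.25) = 1.2523, d = 1/u = 0.7985
Per-period rate: rΔt = 0.01·0.25 = 0.0025, so R = e^0.0025 = 1.0025
Risk-neutral probability p = (e^0.0025 − 0.7985)/(1.2523 − 0.7985) = 0.2040/0.4538 = 0.4495
Terminal stock prices: S_uu = 117.6, S_ud = 75, S_dd = 47.82
Terminal payoffs (S − K): max(53.62, 0) = 53.62, max(11, 0) = 11, max(-16.18, 0) = 0
Node u (S = 93.92): V_u = e^(−0.0025)·[0.4495·53.6234 + 0.5505·11.0000] = 30.0840
Node d (S = 59.89): V_d = e^(−0.0025)·[0.4495·11.0000 + 0.5505·0.0000] = 4.9322
Node 0 (S = 75): V_0 = e^(−0.0025)·[0.4495·30.0840 + 0.5505·4.9322] = 16.1974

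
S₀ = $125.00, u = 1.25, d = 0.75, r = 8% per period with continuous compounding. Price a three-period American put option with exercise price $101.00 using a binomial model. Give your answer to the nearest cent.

Risk-neutral probability p = (e^0.08 − 0.75)/(1.25 − 0.75) = 0.3333/0.5000 = 0.6666
Terminal stock prices: S_uuu = 244.1, S_uud = 146.5, S_udd = 87.89, S_ddd = 52.73
Terminal payoffs (K − S): max(-143.1, 0) = 0, max(-45.48, 0) = 0, max(13.11, 0) = 13.11, max(48.27, 0) = 48.27
Node uu (S = 195.3): continuation = e^(−0.08)·[0.6666·0.0000 + 0.3334·0.0000] = 0.0000; exercise value = 0.0000 ≤ continuation, so V_uu = 0.0000
Node ud (S = 117.2): continuation = e^(−0.08)·[0.6666·0.0000 + 0.3334·13.1094] = 4.0349; exercise value = 0.0000 ≤ continuation, so V_ud = 4.0349
Node dd (S = 70.31): continuation = e^(−0.08)·[0.6666·13.1094 + 0.3334·48.2656] = 22.9223; exercise value = 30.6875 > continuation, so V_dd = 30.6875 (exercise)
Node u (S = 156.2): continuation = e^(−0.08)·[0.6666·0.0000 + 0.3334·4.0349] = 1.2419; exercise value = 0.0000 ≤ continuation, so V_u = 1.2419
Node d (S = 93.75): continuation = e^(−0.08)·[0.6666·4.0349 + 0.3334·30.6875] = 11.9281; exercise value = 7.2500 ≤ continuation, so V_d = 11.9281
Node 0 (S = 125): continuation = e^(−0.08)·[0.6666·1.2419 + 0.3334·11.9281] = 4.4356; exercise value = 0.0000 ≤ continuation, so V_0 = 4.4356

$4.44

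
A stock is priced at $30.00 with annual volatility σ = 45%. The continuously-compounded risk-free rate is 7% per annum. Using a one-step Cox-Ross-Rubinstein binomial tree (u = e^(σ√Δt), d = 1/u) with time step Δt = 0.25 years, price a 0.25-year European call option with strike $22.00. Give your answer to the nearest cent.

$8.38

CRR parameters: u = e^(σ√Δt) = e^(0.45·√0.25) = 1.2523, d = 1/u = 0.7985
Per-period rate: rΔt = 0.07·0.25 = 0.0175, so R = e^0.0175 = 1.0177
Risk-neutral probability p = (e^0.0175 − 0.7985)/(1.2523 − 0.7985) = 0.2191/0.4538 = 0.4829
Terminal stock prices: S_u = 37.57, S_d = 23.96
Terminal payoffs (S − K): max(15.57, 0) = 15.57, max(1.955, 0) = 1.955
Node 0 (S = 30): V_0 = e^(−0.0175)·[0.4829·15.5697 + 0.5171·1.9555] = 8.3817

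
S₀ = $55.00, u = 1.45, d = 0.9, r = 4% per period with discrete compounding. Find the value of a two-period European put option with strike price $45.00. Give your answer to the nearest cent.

Risk-neutral probability p = (1 + 0.04 − 0.9)/(1.45 − 0.9) = 0.1400/0.5500 = 0.2545
Terminal stock prices: S_uu = 115.6, S_ud = 71.78, S_dd = 44.55
Terminal payoffs (K − S): max(-70.64, 0) = 0, max(-26.78, 0) = 0, max(0.45, 0) = 0.45
Node u (S = 79.75): V_u = 1/1.04·[0.2545·0.0000 + 0.7455·0.0000] = 0.0000
Node d (S = 49.5): V_d = 1/1.04·[0.2545·0.0000 + 0.7455·0.4500] = 0.3226
Node 0 (S = 55): V_0 = 1/1.04·[0.2545·0.0000 + 0.7455·0.3226] = 0.2312

$0.23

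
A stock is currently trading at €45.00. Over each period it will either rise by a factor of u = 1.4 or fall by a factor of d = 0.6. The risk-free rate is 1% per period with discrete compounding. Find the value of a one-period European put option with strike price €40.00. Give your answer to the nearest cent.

€6.27

Risk-neutral probability p = (1 + 0.01 − 0.6)/(1.4 − 0.6) = 0.4100/0.8000 = 0.5125
Terminal stock prices: S_u = 63, S_d = 27
Terminal payoffs (K − S): max(-23, 0) = 0, max(13, 0) = 13
Node 0 (S = 45): V_0 = 1/1.01·[0.5125·0.0000 + 0.4875·13.0000] = 6.2748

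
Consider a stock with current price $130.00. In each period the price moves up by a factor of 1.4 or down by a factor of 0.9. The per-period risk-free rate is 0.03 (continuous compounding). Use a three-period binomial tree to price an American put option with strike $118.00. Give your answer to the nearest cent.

Risk-neutral probability p = (e^0.03 − 0.9)/(1.4 − 0.9) = 0.1305/0.5000 = 0.2609
Terminal stock prices: S_uuu = 356.7, S_uud = 229.3, S_udd = 147.4, S_ddd = 94.77
Terminal payoffs (K − S): max(-238.7, 0) = 0, max(-111.3, 0) = 0, max(-29.42, 0) = 0, max(23.23, 0) = 23.23
Node uu (S = 254.8): continuation = e^(−0.03)·[0.2609·0.0000 + 0.7391·0.0000] = 0.0000; exercise value = 0.0000 ≤ continuation, so V_uu = 0.0000
Node ud (S = 163.8): continuation = e^(−0.03)·[0.2609·0.0000 + 0.7391·0.0000] = 0.0000; exercise value = 0.0000 ≤ continuation, so V_ud = 0.0000
Node dd (S = 105.3): continuation = e^(−0.03)·[0.2609·0.0000 + 0.7391·23.2300] = 16.6617; exercise value = 12.7000 ≤ continuation, so V_dd = 16.6617
Node u (S = 182): continuation = e^(−0.03)·[0.2609·0.0000 + 0.7391·0.0000] = 0.0000; exercise value = 0.0000 ≤ continuation, so V_u = 0.0000
Node d (S = 117): continuation = e^(−0.03)·[0.2609·0.0000 + 0.7391·16.6617] = 11.9505; exercise value = 1.0000 ≤ continuation, so V_d = 11.9505
Node 0 (S = 130): continuation = e^(−0.03)·[0.2609·0.0000 + 0.7391·11.9505] = 8.5715; exercise value = 0.0000 ≤ continuation, so V_0 = 8.5715

$8.57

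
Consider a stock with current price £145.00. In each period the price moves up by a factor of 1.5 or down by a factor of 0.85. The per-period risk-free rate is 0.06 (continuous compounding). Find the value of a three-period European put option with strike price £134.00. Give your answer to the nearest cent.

Risk-neutral probability p = (e^0.06 − 0.85)/(1.5 − 0.85) = 0.2118/0.6500 = 0.3259
Terminal stock prices: S_uuu = 489.4, S_uud = 277.3, S_udd = 157.1, S_ddd = 89.05
Terminal payoffs (K − S): max(-355.4, 0) = 0, max(-143.3, 0) = 0, max(-23.14, 0) = 0, max(44.95, 0) = 44.95
Node uu (S = 326.2): V_uu = e^(−0.06)·[0.3259·0.0000 + 0.6741·0.0000] = 0.0000
Node ud (S = 184.9): V_ud = e^(−0.06)·[0.3259·0.0000 + 0.6741·0.0000] = 0.0000
Node dd (S = 104.8): V_dd = e^(−0.06)·[0.3259·0.0000 + 0.6741·44.9519] = 28.5373
Node u (S = 217.5): V_u = e^(−0.06)·[0.3259·0.0000 + 0.6741·0.0000] = 0.0000
Node d (S = 123.2): V_d = e^(−0.06)·[0.3259·0.0000 + 0.6741·28.5373] = 18.1167
Node 0 (S = 145): V_0 = e^(−0.06)·[0.3259·0.0000 + 0.6741·18.1167] = 11.5012

£11.50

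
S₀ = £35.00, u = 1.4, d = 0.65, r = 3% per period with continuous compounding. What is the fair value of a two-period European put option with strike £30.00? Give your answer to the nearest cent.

Risk-neutral probability p = (e^0.03 − 0.65)/(1.4 − 0.65) = 0.3805/0.7500 = 0.5073
Terminal stock prices: S_uu = 68.6, S_ud = 31.85, S_dd = 14.79
Terminal payoffs (K − S): max(-38.6, 0) = 0, max(-1.85, 0) = 0, max(15.21, 0) = 15.21
Node u (S = 49): V_u = e^(−0.03)·[0.5073·0.0000 + 0.4927·0.0000] = 0.0000
Node d (S = 22.75): V_d = e^(−0.03)·[0.5073·0.0000 + 0.4927·15.2125] = 7.2741
Node 0 (S = 35): V_0 = e^(−0.03)·[0.5073·0.0000 + 0.4927·7.2741] = 3.4782

£3.48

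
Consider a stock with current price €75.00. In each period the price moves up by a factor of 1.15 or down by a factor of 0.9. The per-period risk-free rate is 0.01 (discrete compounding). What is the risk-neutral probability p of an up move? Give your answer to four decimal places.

p = 0.4400

Risk-neutral probability p = (1 + 0.01 − 0.9)/(1.15 − 0.9) = 0.1100/0.2500 = 0.4400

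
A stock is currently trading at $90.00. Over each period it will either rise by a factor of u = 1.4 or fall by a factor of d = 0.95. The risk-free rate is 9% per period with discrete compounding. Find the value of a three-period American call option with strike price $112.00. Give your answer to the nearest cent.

Risk-neutral probability p = (1 + 0.09 − 0.95)/(1.4 − 0.95) = 0.1400/0.4500 = 0.3111
Terminal stock prices: S_uuu = 247, S_uud = 167.6, S_udd = 113.7, S_ddd = 77.16
Terminal payoffs (S − K): max(135, 0) = 135, max(55.58, 0) = 55.58, max(1.715, 0) = 1.715, max(-34.84, 0) = 0
Node uu (S = 176.4): continuation = 1/1.09·[0.3111·134.9600 + 0.6889·55.5800] = 73.6477; exercise value = 64.4000 ≤ continuation, so V_uu = 73.6477
Node ud (S = 119.7): continuation = 1/1.09·[0.3111·55.5800 + 0.6889·1.7150] = 16.9477; exercise value = 7.7000 ≤ continuation, so V_ud = 16.9477
Node dd (S = 81.22): continuation = 1/1.09·[0.3111·1.7150 + 0.6889·0.0000] = 0.4895; exercise value = 0.0000 ≤ continuation, so V_dd = 0.4895
Node u (S = 126): continuation = 1/1.09·[0.3111·73.6477 + 0.6889·16.9477] = 31.7318; exercise value = 14.0000 ≤ continuation, so V_u = 31.7318
Node d (S = 85.5): continuation = 1/1.09·[0.3111·16.9477 + 0.6889·0.4895] = 5.1466; exercise value = 0.0000 ≤ continuation, so V_d = 5.1466
Node 0 (S = 90): continuation = 1/1.09·[0.3111·31.7318 + 0.6889·5.1466] = 12.3097; exercise value = 0.0000 ≤ continuation, so V_0 = 12.3097

$12.31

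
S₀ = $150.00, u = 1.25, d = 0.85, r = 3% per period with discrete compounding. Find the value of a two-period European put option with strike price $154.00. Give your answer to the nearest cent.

Risk-neutral probability p = (1 + 0.03 − 0.85)/(1.25 − 0.85) = 0.1800/0.4000 = 0.4500
Terminal stock prices: S_uu = 234.4, S_ud = 159.4, S_dd = 108.4
Terminal payoffs (K − S): max(-80.38, 0) = 0, max(-5.375, 0) = 0, max(45.63, 0) = 45.63
Node u (S = 187.5): V_u = 1/1.03·[0.4500·0.0000 + 0.5500·0.0000] = 0.0000
Node d (S = 127.5): V_d = 1/1.03·[0.4500·0.0000 + 0.5500·45.6250] = 24.3629
Node 0 (S = 150): V_0 = 1/1.03·[0.4500·0.0000 + 0.5500·24.3629] = 13.0093

$13.01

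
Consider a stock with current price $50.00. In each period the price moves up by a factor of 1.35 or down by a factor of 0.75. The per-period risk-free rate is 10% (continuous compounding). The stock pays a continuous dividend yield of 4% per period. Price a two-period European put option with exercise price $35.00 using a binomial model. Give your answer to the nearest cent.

$1.30

Per-period risk-free factor R = e^0.1 = 1.1052; dividend-adjusted growth = e^(0.1−0.04) = 1.0618.
Risk-neutral probability p = (1.0618 − 0.75)/(1.35 − 0.75) = 0.3118/0.6000 = 0.5197
Terminal stock prices: S_uu = 91.13, S_ud = 50.62, S_dd = 28.12
Terminal payoffs (K − S): max(-56.13, 0) = 0, max(-15.62, 0) = 0, max(6.875, 0) = 6.875
Node u (S = 67.5): V_u = e^(−0.1)·[0.5197·0.0000 + 0.4803·0.0000] = 0.0000
Node d (S = 37.5): V_d = e^(−0.1)·[0.5197·0.0000 + 0.4803·6.8750] = 2.9877
Node 0 (S = 50): V_0 = e^(−0.1)·[0.5197·0.0000 + 0.4803·2.9877] = 1.2983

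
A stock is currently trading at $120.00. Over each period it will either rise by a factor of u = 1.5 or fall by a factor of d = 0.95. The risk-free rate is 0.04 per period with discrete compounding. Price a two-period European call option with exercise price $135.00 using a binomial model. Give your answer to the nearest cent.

Risk-neutral probability p = (1 + 0.04 − 0.95)/(1.5 − 0.95) = 0.0900/0.5500 = 0.1636
Terminal stock prices: S_uu = 270, S_ud = 171, S_dd = 108.3
Terminal payoffs (S − K): max(135, 0) = 135, max(36, 0) = 36, max(-26.7, 0) = 0
Node u (S = 180): V_u = 1/1.04·[0.1636·135.0000 + 0.8364·36.0000] = 50.1923
Node d (S = 114): V_d = 1/1.04·[0.1636·36.0000 + 0.8364·0.0000] = 5.6643
Node 0 (S = 120): V_0 = 1/1.04·[0.1636·50.1923 + 0.8364·5.6643] = 12.4526

$12.45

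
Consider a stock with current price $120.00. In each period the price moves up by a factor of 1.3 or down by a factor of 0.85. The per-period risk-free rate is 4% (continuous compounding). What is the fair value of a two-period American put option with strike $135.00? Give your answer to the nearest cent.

$18.80

Risk-neutral probability p = (e^0.04 − 0.85)/(1.3 − 0.85) = 0.1908/0.4500 = 0.4240
Terminal stock prices: S_uu = 202.8, S_ud = 132.6, S_dd = 86.7
Terminal payoffs (K − S): max(-67.8, 0) = 0, max(2.4, 0) = 2.4, max(48.3, 0) = 48.3
Node u (S = 156): continuation = e^(−0.04)·[0.4240·0.0000 + 0.5760·2.4000] = 1.3281; exercise value = 0.0000 ≤ continuation, so V_u = 1.3281
Node d (S = 102): continuation = e^(−0.04)·[0.4240·2.4000 + 0.5760·48.3000] = 27.7066; exercise value = 33.0000 > continuation, so V_d = 33.0000 (exercise)
Node 0 (S = 120): continuation = e^(−0.04)·[0.4240·1.3281 + 0.5760·33.0000] = 18.8030; exercise value = 15.0000 ≤ continuation, so V_0 = 18.8030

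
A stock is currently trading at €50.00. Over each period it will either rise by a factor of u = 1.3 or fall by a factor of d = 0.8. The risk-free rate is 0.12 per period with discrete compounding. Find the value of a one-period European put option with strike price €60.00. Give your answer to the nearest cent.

€6.43

Risk-neutral probability p = (1 + 0.12 − 0.8)/(1.3 − 0.8) = 0.3200/0.5000 = 0.6400
Terminal stock prices: S_u = 65, S_d = 40
Terminal payoffs (K − S): max(-5, 0) = 0, max(20, 0) = 20
Node 0 (S = 50): V_0 = 1/1.12·[0.6400·0.0000 + 0.3600·20.0000] = 6.4286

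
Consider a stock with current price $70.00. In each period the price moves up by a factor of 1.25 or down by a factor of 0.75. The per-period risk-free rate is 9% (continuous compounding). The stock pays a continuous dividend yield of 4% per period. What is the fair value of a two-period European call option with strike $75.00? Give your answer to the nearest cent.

$10.42

Per-period risk-free factor R = e^0.09 = 1.0942; dividend-adjusted growth = e^(0.09−0.04) = 1.0513.
Risk-neutral probability p = (1.0513 − 0.75)/(1.25 − 0.75) = 0.3013/0.5000 = 0.6025
Terminal stock prices: S_uu = 109.4, S_ud = 65.62, S_dd = 39.38
Terminal payoffs (S − K): max(34.38, 0) = 34.38, max(-9.375, 0) = 0, max(-35.62, 0) = 0
Node u (S = 87.5): V_u = e^(−0.09)·[0.6025·34.3750 + 0.3975·0.0000] = 18.9297
Node d (S = 52.5): V_d = e^(−0.09)·[0.6025·0.0000 + 0.3975·0.0000] = 0.0000
Node 0 (S = 70): V_0 = e^(−0.09)·[0.6025·18.9297 + 0.3975·0.0000] = 10.4242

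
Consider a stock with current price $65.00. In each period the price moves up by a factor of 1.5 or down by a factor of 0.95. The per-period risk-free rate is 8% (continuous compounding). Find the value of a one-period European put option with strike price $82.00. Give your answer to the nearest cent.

$14.16

Risk-neutral probability p = (e^0.08 − 0.95)/(1.5 − 0.95) = 0.1333/0.5500 = 0.2423
Terminal stock prices: S_u = 97.5, S_d = 61.75
Terminal payoffs (K − S): max(-15.5, 0) = 0, max(20.25, 0) = 20.25
Node 0 (S = 65): V_0 = e^(−0.08)·[0.2423·0.0000 + 0.7577·20.2500] = 14.1630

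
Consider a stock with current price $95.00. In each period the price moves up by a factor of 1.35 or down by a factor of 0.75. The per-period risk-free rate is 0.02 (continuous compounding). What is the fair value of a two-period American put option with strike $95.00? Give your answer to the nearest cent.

Risk-neutral probability p = (e^0.02 − 0.75)/(1.35 − 0.75) = 0.2702/0.6000 = 0.4503
Terminal stock prices: S_uu = 173.1, S_ud = 96.19, S_dd = 53.44
Terminal payoffs (K − S): max(-78.14, 0) = 0, max(-1.188, 0) = 0, max(41.56, 0) = 41.56
Node u (S = 128.2): continuation = e^(−0.02)·[0.4503·0.0000 + 0.5497·0.0000] = 0.0000; exercise value = 0.0000 ≤ continuation, so V_u = 0.0000
Node d (S = 71.25): continuation = e^(−0.02)·[0.4503·0.0000 + 0.5497·41.5625] = 22.3931; exercise value = 23.7500 > continuation, so V_d = 23.7500 (exercise)
Node 0 (S = 95): continuation = e^(−0.02)·[0.4503·0.0000 + 0.5497·23.7500] = 12.7960; exercise value = 0.0000 ≤ continuation, so V_0 = 12.7960

$12.80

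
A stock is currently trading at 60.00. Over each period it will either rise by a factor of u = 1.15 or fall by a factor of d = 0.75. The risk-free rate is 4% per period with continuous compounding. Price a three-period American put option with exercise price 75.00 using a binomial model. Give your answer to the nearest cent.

15.00

Risk-neutral probability p = (e^0.04 − 0.75)/(1.15 − 0.75) = 0.2908/0.4000 = 0.7270
Terminal stock prices: S_uuu = 91.25, S_uud = 59.51, S_udd = 38.81, S_ddd = 25.31
Terminal payoffs (K − S): max(-16.25, 0) = 0, max(15.49, 0) = 15.49, max(36.19, 0) = 36.19, max(49.69, 0) = 49.69
Node uu (S = 79.35): continuation = e^(−0.04)·[0.7270·0.0000 + 0.2730·15.4875] = 4.0619; exercise value = 0.0000 ≤ continuation, so V_uu = 4.0619
Node ud (S = 51.75): continuation = e^(−0.04)·[0.7270·15.4875 + 0.2730·36.1875] = 20.3092; exercise value = 23.2500 > continuation, so V_ud = 23.2500 (exercise)
Node dd (S = 33.75): continuation = e^(−0.04)·[0.7270·36.1875 + 0.2730·49.6875] = 38.3092; exercise value = 41.2500 > continuation, so V_dd = 41.2500 (exercise)
Node u (S = 69): continuation = e^(−0.04)·[0.7270·4.0619 + 0.2730·23.2500] = 8.9351; exercise value = 6.0000 ≤ continuation, so V_u = 8.9351
Node d (S = 45): continuation = e^(−0.04)·[0.7270·23.2500 + 0.2730·41.2500] = 27.0592; exercise value = 30.0000 > continuation, so V_d = 30.0000 (exercise)
Node 0 (S = 60): continuation = e^(−0.04)·[0.7270·8.9351 + 0.2730·30.0000] = 14.1094; exercise value = 15.0000 > continuation, so V_0 = 15.0000 (exercise)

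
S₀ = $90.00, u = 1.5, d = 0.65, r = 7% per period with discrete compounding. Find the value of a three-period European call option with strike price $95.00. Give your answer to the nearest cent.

Risk-neutral probability p = (1 + 0.07 − 0.65)/(1.5 − 0.65) = 0.4200/0.8500 = 0.4941
Terminal stock prices: S_uuu = 303.8, S_uud = 131.6, S_udd = 57.04, S_ddd = 24.72
Terminal payoffs (S − K): max(208.8, 0) = 208.8, max(36.62, 0) = 36.62, max(-37.96, 0) = 0, max(-70.28, 0) = 0
Node uu (S = 202.5): V_uu = 1/1.07·[0.4941·208.7500 + 0.5059·36.6250] = 113.7150
Node ud (S = 87.75): V_ud = 1/1.07·[0.4941·36.6250 + 0.5059·0.0000] = 16.9131
Node dd (S = 38.03): V_dd = 1/1.07·[0.4941·0.0000 + 0.5059·0.0000] = 0.0000
Node u (S = 135): V_u = 1/1.07·[0.4941·113.7150 + 0.5059·16.9131] = 60.5090
Node d (S = 58.5): V_d = 1/1.07·[0.4941·16.9131 + 0.5059·0.0000] = 7.8104
Node 0 (S = 90): V_0 = 1/1.07·[0.4941·60.5090 + 0.5059·7.8104] = 31.6352

$31.64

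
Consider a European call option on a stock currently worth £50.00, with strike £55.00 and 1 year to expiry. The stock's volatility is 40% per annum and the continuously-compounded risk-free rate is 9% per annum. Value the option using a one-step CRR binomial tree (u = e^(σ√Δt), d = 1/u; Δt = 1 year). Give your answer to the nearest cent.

£9.24

CRR parameters: u = e^(σ√Δt) = e^(0.4·√1) = 1.4918, d = 1/u = 0.6703
Per-period rate: rΔt = 0.09·1 = 0.09, so R = e^0.09 = 1.0942
Risk-neutral probability p = (e^0.09 − 0.6703)/(1.4918 − 0.6703) = 0.4239/0.8215 = 0.5159
Terminal stock prices: S_u = 74.59, S_d = 33.52
Terminal payoffs (S − K): max(19.59, 0) = 19.59, max(-21.48, 0) = 0
Node 0 (S = 50): V_0 = e^(−0.09)·[0.5159·19.5912 + 0.4841·0.0000] = 9.2381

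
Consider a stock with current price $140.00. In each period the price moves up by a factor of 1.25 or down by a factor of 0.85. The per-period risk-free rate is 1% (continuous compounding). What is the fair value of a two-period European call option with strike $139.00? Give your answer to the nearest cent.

Risk-neutral probability p = (e^0.01 − 0.85)/(1.25 − 0.85) = 0.1601/0.4000 = 0.4001
Terminal stock prices: S_uu = 218.8, S_ud = 148.8, S_dd = 101.1
Terminal payoffs (S − K): max(79.75, 0) = 79.75, max(9.75, 0) = 9.75, max(-37.85, 0) = 0
Node u (S = 175): V_u = e^(−0.01)·[0.4001·79.7500 + 0.5999·9.7500] = 37.3831
Node d (S = 119): V_d = e^(−0.01)·[0.4001·9.7500 + 0.5999·0.0000] = 3.8624
Node 0 (S = 140): V_0 = e^(−0.01)·[0.4001·37.3831 + 0.5999·3.8624] = 17.1030

$17.10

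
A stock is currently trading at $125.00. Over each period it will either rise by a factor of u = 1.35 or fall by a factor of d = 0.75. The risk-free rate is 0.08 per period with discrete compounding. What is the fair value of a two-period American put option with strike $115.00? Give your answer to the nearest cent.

Risk-neutral probability p = (1 + 0.08 − 0.75)/(1.35 − 0.75) = 0.3300/0.6000 = 0.5500
Terminal stock prices: S_uu = 227.8, S_ud = 126.6, S_dd = 70.31
Terminal payoffs (K − S): max(-112.8, 0) = 0, max(-11.56, 0) = 0, max(44.69, 0) = 44.69
Node u (S = 168.8): continuation = 1/1.08·[0.5500·0.0000 + 0.4500·0.0000] = 0.0000; exercise value = 0.0000 ≤ continuation, so V_u = 0.0000
Node d (S = 93.75): continuation = 1/1.08·[0.5500·0.0000 + 0.4500·44.6875] = 18.6198; exercise value = 21.2500 > continuation, so V_d = 21.2500 (exercise)
Node 0 (S = 125): continuation = 1/1.08·[0.5500·0.0000 + 0.4500·21.2500] = 8.8542; exercise value = 0.0000 ≤ continuation, so V_0 = 8.8542

$8.85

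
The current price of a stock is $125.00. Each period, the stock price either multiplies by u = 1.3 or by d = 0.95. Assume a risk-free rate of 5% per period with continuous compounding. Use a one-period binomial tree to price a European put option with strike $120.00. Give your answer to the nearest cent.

Risk-neutral probability p = (e^0.05 − 0.95)/(1.3 − 0.95) = 0.1013/0.3500 = 0.2893
Terminal stock prices: S_u = 162.5, S_d = 118.8
Terminal payoffs (K − S): max(-42.5, 0) = 0, max(1.25, 0) = 1.25
Node 0 (S = 125): V_0 = e^(−0.05)·[0.2893·0.0000 + 0.7107·1.2500] = 0.8450

$0.84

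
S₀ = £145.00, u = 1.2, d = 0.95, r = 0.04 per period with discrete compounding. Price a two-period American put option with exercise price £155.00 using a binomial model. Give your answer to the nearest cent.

£10.62

Risk-neutral probability p = (1 + 0.04 − 0.95)/(1.2 − 0.95) = 0.0900/0.2500 = 0.3600
Terminal stock prices: S_uu = 208.8, S_ud = 165.3, S_dd = 130.9
Terminal payoffs (K − S): max(-53.8, 0) = 0, max(-10.3, 0) = 0, max(24.14, 0) = 24.14
Node u (S = 174): continuation = 1/1.04·[0.3600·0.0000 + 0.6400·0.0000] = 0.0000; exercise value = 0.0000 ≤ continuation, so V_u = 0.0000
Node d (S = 137.8): continuation = 1/1.04·[0.3600·0.0000 + 0.6400·24.1375] = 14.8538; exercise value = 17.2500 > continuation, so V_d = 17.2500 (exercise)
Node 0 (S = 145): continuation = 1/1.04·[0.3600·0.0000 + 0.6400·17.2500] = 10.6154; exercise value = 10.0000 ≤ continuation, so V_0 = 10.6154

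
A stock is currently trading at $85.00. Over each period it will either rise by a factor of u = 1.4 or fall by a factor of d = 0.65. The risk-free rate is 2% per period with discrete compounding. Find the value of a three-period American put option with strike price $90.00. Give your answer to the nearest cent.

Risk-neutral probability p = (1 + 0.02 − 0.65)/(1.4 − 0.65) = 0.3700/0.7500 = 0.4933
Terminal stock prices: S_uuu = 233.2, S_uud = 108.3, S_udd = 50.28, S_ddd = 23.34
Terminal payoffs (K − S): max(-143.2, 0) = 0, max(-18.29, 0) = 0, max(39.72, 0) = 39.72, max(66.66, 0) = 66.66
Node uu (S = 166.6): continuation = 1/1.02·[0.4933·0.0000 + 0.5067·0.0000] = 0.0000; exercise value = 0.0000 ≤ continuation, so V_uu = 0.0000
Node ud (S = 77.35): continuation = 1/1.02·[0.4933·0.0000 + 0.5067·39.7225] = 19.7314; exercise value = 12.6500 ≤ continuation, so V_ud = 19.7314
Node dd (S = 35.91): continuation = 1/1.02·[0.4933·39.7225 + 0.5067·66.6569] = 52.3228; exercise value = 54.0875 > continuation, so V_dd = 54.0875 (exercise)
Node u (S = 119): continuation = 1/1.02·[0.4933·0.0000 + 0.5067·19.7314] = 9.8012; exercise value = 0.0000 ≤ continuation, so V_u = 9.8012
Node d (S = 55.25): continuation = 1/1.02·[0.4933·19.7314 + 0.5067·54.0875] = 36.4103; exercise value = 34.7500 ≤ continuation, so V_d = 36.4103
Node 0 (S = 85): continuation = 1/1.02·[0.4933·9.8012 + 0.5067·36.4103] = 22.8266; exercise value = 5.0000 ≤ continuation, so V_0 = 22.8266

$22.83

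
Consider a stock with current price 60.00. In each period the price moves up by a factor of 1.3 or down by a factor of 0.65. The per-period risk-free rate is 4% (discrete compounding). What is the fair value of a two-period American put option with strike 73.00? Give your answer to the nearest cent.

Risk-neutral probability p = (1 + 0.04 − 0.65)/(1.3 − 0.65) = 0.3900/0.6500 = 0.6000
Terminal stock prices: S_uu = 101.4, S_ud = 50.7, S_dd = 25.35
Terminal payoffs (K − S): max(-28.4, 0) = 0, max(22.3, 0) = 22.3, max(47.65, 0) = 47.65
Node u (S = 78): continuation = 1/1.04·[0.6000·0.0000 + 0.4000·22.3000] = 8.5769; exercise value = 0.0000 ≤ continuation, so V_u = 8.5769
Node d (S = 39): continuation = 1/1.04·[0.6000·22.3000 + 0.4000·47.6500] = 31.1923; exercise value = 34.0000 > continuation, so V_d = 34.0000 (exercise)
Node 0 (S = 60): continuation = 1/1.04·[0.6000·8.5769 + 0.4000·34.0000] = 18.0251; exercise value = 13.0000 ≤ continuation, so V_0 = 18.0251

18.03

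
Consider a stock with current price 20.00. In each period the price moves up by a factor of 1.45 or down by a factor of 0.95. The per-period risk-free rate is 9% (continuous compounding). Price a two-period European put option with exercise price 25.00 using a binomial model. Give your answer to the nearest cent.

2.94

Risk-neutral probability p = (e^0.09 − 0.95)/(1.45 − 0.95) = 0.1442/0.5000 = 0.2883
Terminal stock prices: S_uu = 42.05, S_ud = 27.55, S_dd = 18.05
Terminal payoffs (K − S): max(-17.05, 0) = 0, max(-2.55, 0) = 0, max(6.95, 0) = 6.95
Node u (S = 29): V_u = e^(−0.09)·[0.2883·0.0000 + 0.7117·0.0000] = 0.0000
Node d (S = 19): V_d = e^(−0.09)·[0.2883·0.0000 + 0.7117·6.9500] = 4.5203
Node 0 (S = 20): V_0 = e^(−0.09)·[0.2883·0.0000 + 0.7117·4.5203] = 2.9400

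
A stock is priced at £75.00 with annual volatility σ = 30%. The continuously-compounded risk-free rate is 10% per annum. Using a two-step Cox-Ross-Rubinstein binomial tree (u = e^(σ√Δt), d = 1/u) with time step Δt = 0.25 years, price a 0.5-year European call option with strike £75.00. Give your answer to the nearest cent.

CRR parameters: u = e^(σ√Δt) = e^(0.3·√0.25) = 1.1618, d = 1/u = 0.8607
Per-period rate: rΔt = 0.1·0.25 = 0.025, so R = e^0.025 = 1.0253
Risk-neutral probability p = (e^0.025 − 0.8607)/(1.1618 − 0.8607) = 0.1646/0.3011 = 0.5466
Terminal stock prices: S_uu = 101.2, S_ud = 75, S_dd = 55.56
Terminal payoffs (S − K): max(26.24, 0) = 26.24, max(0, 0) = 0, max(-19.44, 0) = 0
Node u (S = 87.14): V_u = e^(−0.025)·[0.5466·26.2394 + 0.4534·0.0000] = 13.9893
Node d (S = 64.55): V_d = e^(−0.025)·[0.5466·0.0000 + 0.4534·0.0000] = 0.0000
Node 0 (S = 75): V_0 = e^(−0.025)·[0.5466·13.9893 + 0.4534·0.0000] = 7.4583

£7.46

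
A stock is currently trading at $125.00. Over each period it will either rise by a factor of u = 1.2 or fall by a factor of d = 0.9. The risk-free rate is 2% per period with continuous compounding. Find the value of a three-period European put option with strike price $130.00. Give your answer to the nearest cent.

Risk-neutral probability p = (e^0.02 − 0.9)/(1.2 − 0.9) = 0.1202/0.3000 = 0.4007
Terminal stock prices: S_uuu = 216, S_uud = 162, S_udd = 121.5, S_ddd = 91.13
Terminal payoffs (K − S): max(-86, 0) = 0, max(-32, 0) = 0, max(8.5, 0) = 8.5, max(38.87, 0) = 38.87
Node uu (S = 180): V_uu = e^(−0.02)·[0.4007·0.0000 + 0.5993·0.0000] = 0.0000
Node ud (S = 135): V_ud = e^(−0.02)·[0.4007·0.0000 + 0.5993·8.5000] = 4.9934
Node dd (S = 101.2): V_dd = e^(−0.02)·[0.4007·8.5000 + 0.5993·38.8750] = 26.1758
Node u (S = 150): V_u = e^(−0.02)·[0.4007·0.0000 + 0.5993·4.9934] = 2.9334
Node d (S = 112.5): V_d = e^(−0.02)·[0.4007·4.9934 + 0.5993·26.1758] = 17.3384
Node 0 (S = 125): V_0 = e^(−0.02)·[0.4007·2.9334 + 0.5993·17.3384] = 11.3377

$11.34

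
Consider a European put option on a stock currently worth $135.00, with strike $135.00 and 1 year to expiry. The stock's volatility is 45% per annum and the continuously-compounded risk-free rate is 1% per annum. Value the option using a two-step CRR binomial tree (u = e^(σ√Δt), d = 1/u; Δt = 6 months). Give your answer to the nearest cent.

$20.53

CRR parameters: u = e^(σ√Δt) = e^(0.45·√0.5) = 1.3746, d = 1/u = 0.7275
Per-period rate: rΔt = 0.01·0.5 = 0.005, so R = e^0.005 = 1.0050
Risk-neutral probability p = (e^0.005 − 0.7275)/(1.3746 − 0.7275) = 0.2776/0.6472 = 0.4289
Terminal stock prices: S_uu = 255.1, S_ud = 135, S_dd = 71.44
Terminal payoffs (K − S): max(-120.1, 0) = 0, max(0, 0) = 0, max(63.56, 0) = 63.56
Node u (S = 185.6): V_u = e^(−0.005)·[0.4289·0.0000 + 0.5711·0.0000] = 0.0000
Node d (S = 98.21): V_d = e^(−0.005)·[0.4289·0.0000 + 0.5711·63.5585] = 36.1198
Node 0 (S = 135): V_0 = e^(−0.005)·[0.4289·0.0000 + 0.5711·36.1198] = 20.5265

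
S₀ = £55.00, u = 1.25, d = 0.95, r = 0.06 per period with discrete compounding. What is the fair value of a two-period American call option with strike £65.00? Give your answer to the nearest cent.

£2.63

Risk-neutral probability p = (1 + 0.06 − 0.95)/(1.25 − 0.95) = 0.1100/0.3000 = 0.3667
Terminal stock prices: S_uu = 85.94, S_ud = 65.31, S_dd = 49.64
Terminal payoffs (S − K): max(20.94, 0) = 20.94, max(0.3125, 0) = 0.3125, max(-15.36, 0) = 0
Node u (S = 68.75): continuation = 1/1.06·[0.3667·20.9375 + 0.6333·0.3125] = 7.4292; exercise value = 3.7500 ≤ continuation, so V_u = 7.4292
Node d (S = 52.25): continuation = 1/1.06·[0.3667·0.3125 + 0.6333·0.0000] = 0.1081; exercise value = 0.0000 ≤ continuation, so V_d = 0.1081
Node 0 (S = 55): continuation = 1/1.06·[0.3667·7.4292 + 0.6333·0.1081] = 2.6345; exercise value = 0.0000 ≤ continuation, so V_0 = 2.6345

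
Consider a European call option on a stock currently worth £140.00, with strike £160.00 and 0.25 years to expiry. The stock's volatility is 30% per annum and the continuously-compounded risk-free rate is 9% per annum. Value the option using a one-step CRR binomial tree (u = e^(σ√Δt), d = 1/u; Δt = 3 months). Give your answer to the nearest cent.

£1.40

CRR parameters: u = e^(σ√Δt) = e^(0.3·√0.25) = 1.1618, d = 1/u = 0.8607
Per-period rate: rΔt = 0.09·0.25 = 0.0225, so R = e^0.0225 = 1.0228
Risk-neutral probability p = (e^0.0225 − 0.8607)/(1.1618 − 0.8607) = 0.1620/0.3011 = 0.5381
Terminal stock prices: S_u = 162.7, S_d = 120.5
Terminal payoffs (S − K): max(2.657, 0) = 2.657, max(-39.5, 0) = 0
Node 0 (S = 140): V_0 = e^(−0.0225)·[0.5381·2.6568 + 0.4619·0.0000] = 1.3979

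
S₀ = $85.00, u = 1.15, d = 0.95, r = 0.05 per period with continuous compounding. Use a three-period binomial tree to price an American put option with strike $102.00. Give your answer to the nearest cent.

Risk-neutral probability p = (e^0.05 − 0.95)/(1.15 − 0.95) = 0.1013/0.2000 = 0.5064
Terminal stock prices: S_uuu = 129.3, S_uud = 106.8, S_udd = 88.22, S_ddd = 72.88
Terminal payoffs (K − S): max(-27.27, 0) = 0, max(-4.792, 0) = 0, max(13.78, 0) = 13.78, max(29.12, 0) = 29.12
Node uu (S = 112.4): continuation = e^(−0.05)·[0.5064·0.0000 + 0.4936·0.0000] = 0.0000; exercise value = 0.0000 ≤ continuation, so V_uu = 0.0000
Node ud (S = 92.86): continuation = e^(−0.05)·[0.5064·0.0000 + 0.4936·13.7806] = 6.4710; exercise value = 9.1375 > continuation, so V_ud = 9.1375 (exercise)
Node dd (S = 76.71): continuation = e^(−0.05)·[0.5064·13.7806 + 0.4936·29.1231] = 20.3129; exercise value = 25.2875 > continuation, so V_dd = 25.2875 (exercise)
Node u (S = 97.75): continuation = e^(−0.05)·[0.5064·0.0000 + 0.4936·9.1375] = 4.2907; exercise value = 4.2500 ≤ continuation, so V_u = 4.2907
Node d (S = 80.75): continuation = e^(−0.05)·[0.5064·9.1375 + 0.4936·25.2875] = 16.2754; exercise value = 21.2500 > continuation, so V_d = 21.2500 (exercise)
Node 0 (S = 85): continuation = e^(−0.05)·[0.5064·4.2907 + 0.4936·21.2500] = 12.0450; exercise value = 17.0000 > continuation, so V_0 = 17.0000 (exercise)

$17.00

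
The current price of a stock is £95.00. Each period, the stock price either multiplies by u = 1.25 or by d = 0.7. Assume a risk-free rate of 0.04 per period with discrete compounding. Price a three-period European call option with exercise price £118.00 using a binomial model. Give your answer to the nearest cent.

£14.19

Risk-neutral probability p = (1 + 0.04 − 0.7)/(1.25 − 0.7) = 0.3400/0.5500 = 0.6182
Terminal stock prices: S_uuu = 185.5, S_uud = 103.9, S_udd = 58.19, S_ddd = 32.58
Terminal payoffs (S − K): max(67.55, 0) = 67.55, max(-14.09, 0) = 0, max(-59.81, 0) = 0, max(-85.42, 0) = 0
Node uu (S = 148.4): V_uu = 1/1.04·[0.6182·67.5469 + 0.3818·0.0000] = 40.1502
Node ud (S = 83.12): V_ud = 1/1.04·[0.6182·0.0000 + 0.3818·0.0000] = 0.0000
Node dd (S = 46.55): V_dd = 1/1.04·[0.6182·0.0000 + 0.3818·0.0000] = 0.0000
Node u (S = 118.8): V_u = 1/1.04·[0.6182·40.1502 + 0.3818·0.0000] = 23.8655
Node d (S = 66.5): V_d = 1/1.04·[0.6182·0.0000 + 0.3818·0.0000] = 0.0000
Node 0 (S = 95): V_0 = 1/1.04·[0.6182·23.8655 + 0.3818·0.0000] = 14.1858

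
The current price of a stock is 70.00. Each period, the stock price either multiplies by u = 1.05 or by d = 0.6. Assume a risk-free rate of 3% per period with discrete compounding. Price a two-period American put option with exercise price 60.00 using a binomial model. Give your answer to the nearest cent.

1.41

Risk-neutral probability p = (1 + 0.03 − 0.6)/(1.05 − 0.6) = 0.4300/0.4500 = 0.9556
Terminal stock prices: S_uu = 77.17, S_ud = 44.1, S_dd = 25.2
Terminal payoffs (K − S): max(-17.17, 0) = 0, max(15.9, 0) = 15.9, max(34.8, 0) = 34.8
Node u (S = 73.5): continuation = 1/1.03·[0.9556·0.0000 + 0.0444·15.9000] = 0.6861; exercise value = 0.0000 ≤ continuation, so V_u = 0.6861
Node d (S = 42): continuation = 1/1.03·[0.9556·15.9000 + 0.0444·34.8000] = 16.2524; exercise value = 18.0000 > continuation, so V_d = 18.0000 (exercise)
Node 0 (S = 70): continuation = 1/1.03·[0.9556·0.6861 + 0.0444·18.0000] = 1.4132; exercise value = 0.0000 ≤ continuation, so V_0 = 1.4132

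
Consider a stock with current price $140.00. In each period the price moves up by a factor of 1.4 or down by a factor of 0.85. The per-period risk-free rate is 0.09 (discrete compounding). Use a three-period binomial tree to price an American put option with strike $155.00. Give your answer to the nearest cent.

$20.05

Risk-neutral probability p = (1 + 0.09 − 0.85)/(1.4 − 0.85) = 0.2400/0.5500 = 0.4364
Terminal stock prices: S_uuu = 384.2, S_uud = 233.2, S_udd = 141.6, S_ddd = 85.98
Terminal payoffs (K − S): max(-229.2, 0) = 0, max(-78.24, 0) = 0, max(13.39, 0) = 13.39, max(69.02, 0) = 69.02
Node uu (S = 274.4): continuation = 1/1.09·[0.4364·0.0000 + 0.5636·0.0000] = 0.0000; exercise value = 0.0000 ≤ continuation, so V_uu = 0.0000
Node ud (S = 166.6): continuation = 1/1.09·[0.4364·0.0000 + 0.5636·13.3900] = 6.9239; exercise value = 0.0000 ≤ continuation, so V_ud = 6.9239
Node dd (S = 101.1): continuation = 1/1.09·[0.4364·13.3900 + 0.5636·69.0225] = 41.0518; exercise value = 53.8500 > continuation, so V_dd = 53.8500 (exercise)
Node u (S = 196): continuation = 1/1.09·[0.4364·0.0000 + 0.5636·6.9239] = 3.5804; exercise value = 0.0000 ≤ continuation, so V_u = 3.5804
Node d (S = 119): continuation = 1/1.09·[0.4364·6.9239 + 0.5636·53.8500] = 30.6176; exercise value = 36.0000 > continuation, so V_d = 36.0000 (exercise)
Node 0 (S = 140): continuation = 1/1.09·[0.4364·3.5804 + 0.5636·36.0000] = 20.0488; exercise value = 15.0000 ≤ continuation, so V_0 = 20.0488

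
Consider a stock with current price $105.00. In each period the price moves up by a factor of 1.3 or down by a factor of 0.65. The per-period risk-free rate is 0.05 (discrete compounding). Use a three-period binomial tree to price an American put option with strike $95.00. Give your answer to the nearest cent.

$12.73

Risk-neutral probability p = (1 + 0.05 − 0.65)/(1.3 − 0.65) = 0.4000/0.6500 = 0.6154
Terminal stock prices: S_uuu = 230.7, S_uud = 115.3, S_udd = 57.67, S_ddd = 28.84
Terminal payoffs (K − S): max(-135.7, 0) = 0, max(-20.34, 0) = 0, max(37.33, 0) = 37.33, max(66.16, 0) = 66.16
Node uu (S = 177.5): continuation = 1/1.05·[0.6154·0.0000 + 0.3846·0.0000] = 0.0000; exercise value = 0.0000 ≤ continuation, so V_uu = 0.0000
Node ud (S = 88.73): continuation = 1/1.05·[0.6154·0.0000 + 0.3846·37.3287] = 13.6735; exercise value = 6.2750 ≤ continuation, so V_ud = 13.6735
Node dd (S = 44.36): continuation = 1/1.05·[0.6154·37.3287 + 0.3846·66.1644] = 46.1137; exercise value = 50.6375 > continuation, so V_dd = 50.6375 (exercise)
Node u (S = 136.5): continuation = 1/1.05·[0.6154·0.0000 + 0.3846·13.6735] = 5.0086; exercise value = 0.0000 ≤ continuation, so V_u = 5.0086
Node d (S = 68.25): continuation = 1/1.05·[0.6154·13.6735 + 0.3846·50.6375] = 26.5623; exercise value = 26.7500 > continuation, so V_d = 26.7500 (exercise)
Node 0 (S = 105): continuation = 1/1.05·[0.6154·5.0086 + 0.3846·26.7500] = 12.7340; exercise value = 0.0000 ≤ continuation, so V_0 = 12.7340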